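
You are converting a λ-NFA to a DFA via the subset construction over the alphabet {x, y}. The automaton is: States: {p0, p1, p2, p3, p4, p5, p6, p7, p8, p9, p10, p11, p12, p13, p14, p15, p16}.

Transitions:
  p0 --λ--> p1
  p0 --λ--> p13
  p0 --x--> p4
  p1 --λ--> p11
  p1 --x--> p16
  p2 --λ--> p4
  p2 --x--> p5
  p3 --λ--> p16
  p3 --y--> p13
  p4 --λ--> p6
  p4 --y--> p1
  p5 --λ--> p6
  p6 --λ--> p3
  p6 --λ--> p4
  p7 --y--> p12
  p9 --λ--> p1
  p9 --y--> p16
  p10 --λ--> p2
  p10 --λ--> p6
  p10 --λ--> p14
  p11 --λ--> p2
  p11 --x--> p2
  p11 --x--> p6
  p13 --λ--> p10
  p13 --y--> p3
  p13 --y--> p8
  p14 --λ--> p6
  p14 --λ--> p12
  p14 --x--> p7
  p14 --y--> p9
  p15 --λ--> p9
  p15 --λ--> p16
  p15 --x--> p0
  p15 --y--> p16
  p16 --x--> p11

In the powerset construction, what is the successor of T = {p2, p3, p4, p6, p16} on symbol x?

{p2, p3, p4, p5, p6, p11, p16}

p2 on x → {p5}.
p16 on x → {p11}.
No x-transition from p3, p4, p6.
Union after reading x: {p5, p11}.
Now take the λ-closure:
From p5 via λ: add p6.
From p11 via λ: add p2.
From p2 via λ: add p4.
From p6 via λ: add p3.
From p3 via λ: add p16.
No new states can be added; the closed set is {p2, p3, p4, p5, p6, p11, p16}.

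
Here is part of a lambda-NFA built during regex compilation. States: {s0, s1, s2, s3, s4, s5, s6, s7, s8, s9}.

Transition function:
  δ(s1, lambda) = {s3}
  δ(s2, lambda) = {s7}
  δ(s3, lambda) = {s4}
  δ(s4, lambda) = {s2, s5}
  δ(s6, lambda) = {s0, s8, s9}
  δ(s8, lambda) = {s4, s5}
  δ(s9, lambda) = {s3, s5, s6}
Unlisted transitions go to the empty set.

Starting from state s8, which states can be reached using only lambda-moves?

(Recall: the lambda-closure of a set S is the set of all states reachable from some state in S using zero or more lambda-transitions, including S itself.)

Start with {s8}.
From s8 via lambda: add s4, s5.
From s4 via lambda: add s2.
From s2 via lambda: add s7.
No new states can be added; the closed set is {s2, s4, s5, s7, s8}.

{s2, s4, s5, s7, s8}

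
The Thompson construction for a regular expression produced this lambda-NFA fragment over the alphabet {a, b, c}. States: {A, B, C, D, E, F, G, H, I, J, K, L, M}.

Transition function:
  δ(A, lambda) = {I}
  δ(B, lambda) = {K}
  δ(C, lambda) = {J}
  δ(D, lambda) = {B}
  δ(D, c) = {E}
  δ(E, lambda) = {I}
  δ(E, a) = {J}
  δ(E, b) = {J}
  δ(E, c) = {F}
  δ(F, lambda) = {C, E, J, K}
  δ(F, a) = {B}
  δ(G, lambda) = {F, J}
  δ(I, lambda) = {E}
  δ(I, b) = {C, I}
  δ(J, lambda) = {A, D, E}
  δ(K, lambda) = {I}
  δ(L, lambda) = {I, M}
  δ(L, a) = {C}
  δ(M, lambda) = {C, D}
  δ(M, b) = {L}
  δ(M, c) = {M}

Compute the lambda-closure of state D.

{B, D, E, I, K}

Start with {D}.
From D via lambda: add B.
From B via lambda: add K.
From K via lambda: add I.
From I via lambda: add E.
No new states can be added; the closed set is {B, D, E, I, K}.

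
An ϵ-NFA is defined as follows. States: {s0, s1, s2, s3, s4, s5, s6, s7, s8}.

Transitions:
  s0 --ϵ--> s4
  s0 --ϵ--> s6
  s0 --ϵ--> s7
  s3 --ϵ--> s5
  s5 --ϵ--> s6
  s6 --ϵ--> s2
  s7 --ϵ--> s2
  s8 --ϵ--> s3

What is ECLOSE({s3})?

Start with {s3}.
From s3 via ϵ: add s5.
From s5 via ϵ: add s6.
From s6 via ϵ: add s2.
No new states can be added; the closed set is {s2, s3, s5, s6}.

{s2, s3, s5, s6}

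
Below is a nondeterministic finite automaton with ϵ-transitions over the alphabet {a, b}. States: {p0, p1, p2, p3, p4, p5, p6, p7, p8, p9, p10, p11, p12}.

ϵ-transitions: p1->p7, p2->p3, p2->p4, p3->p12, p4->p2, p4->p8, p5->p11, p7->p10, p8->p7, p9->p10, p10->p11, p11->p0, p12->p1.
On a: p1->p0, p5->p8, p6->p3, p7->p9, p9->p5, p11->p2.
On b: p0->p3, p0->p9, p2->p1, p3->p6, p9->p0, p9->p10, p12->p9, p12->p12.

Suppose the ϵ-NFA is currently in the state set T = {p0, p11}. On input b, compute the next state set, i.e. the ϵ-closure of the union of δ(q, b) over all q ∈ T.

{p0, p1, p3, p7, p9, p10, p11, p12}

p0 on b → {p3, p9}.
No b-transition from p11.
Union after reading b: {p3, p9}.
Now take the ϵ-closure:
From p3 via ϵ: add p12.
From p9 via ϵ: add p10.
From p10 via ϵ: add p11.
From p12 via ϵ: add p1.
From p1 via ϵ: add p7.
From p11 via ϵ: add p0.
No new states can be added; the closed set is {p0, p1, p3, p7, p9, p10, p11, p12}.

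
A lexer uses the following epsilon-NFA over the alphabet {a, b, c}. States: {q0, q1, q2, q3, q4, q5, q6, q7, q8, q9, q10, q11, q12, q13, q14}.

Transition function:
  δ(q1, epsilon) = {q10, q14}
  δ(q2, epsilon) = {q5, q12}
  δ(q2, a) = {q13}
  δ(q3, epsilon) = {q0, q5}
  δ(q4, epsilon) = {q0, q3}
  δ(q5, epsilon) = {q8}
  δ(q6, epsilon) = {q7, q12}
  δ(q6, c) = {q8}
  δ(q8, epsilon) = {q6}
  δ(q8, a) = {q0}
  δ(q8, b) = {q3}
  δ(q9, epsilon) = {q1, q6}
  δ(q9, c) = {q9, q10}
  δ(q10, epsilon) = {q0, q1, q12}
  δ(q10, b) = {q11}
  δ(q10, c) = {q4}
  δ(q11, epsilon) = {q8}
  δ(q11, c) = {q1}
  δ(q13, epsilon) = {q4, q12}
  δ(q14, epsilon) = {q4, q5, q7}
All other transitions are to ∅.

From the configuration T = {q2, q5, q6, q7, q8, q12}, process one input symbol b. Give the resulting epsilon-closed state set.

{q0, q3, q5, q6, q7, q8, q12}

q8 on b → {q3}.
No b-transition from q2, q5, q6, q7, q12.
Union after reading b: {q3}.
Now take the epsilon-closure:
From q3 via epsilon: add q0, q5.
From q5 via epsilon: add q8.
From q8 via epsilon: add q6.
From q6 via epsilon: add q7, q12.
No new states can be added; the closed set is {q0, q3, q5, q6, q7, q8, q12}.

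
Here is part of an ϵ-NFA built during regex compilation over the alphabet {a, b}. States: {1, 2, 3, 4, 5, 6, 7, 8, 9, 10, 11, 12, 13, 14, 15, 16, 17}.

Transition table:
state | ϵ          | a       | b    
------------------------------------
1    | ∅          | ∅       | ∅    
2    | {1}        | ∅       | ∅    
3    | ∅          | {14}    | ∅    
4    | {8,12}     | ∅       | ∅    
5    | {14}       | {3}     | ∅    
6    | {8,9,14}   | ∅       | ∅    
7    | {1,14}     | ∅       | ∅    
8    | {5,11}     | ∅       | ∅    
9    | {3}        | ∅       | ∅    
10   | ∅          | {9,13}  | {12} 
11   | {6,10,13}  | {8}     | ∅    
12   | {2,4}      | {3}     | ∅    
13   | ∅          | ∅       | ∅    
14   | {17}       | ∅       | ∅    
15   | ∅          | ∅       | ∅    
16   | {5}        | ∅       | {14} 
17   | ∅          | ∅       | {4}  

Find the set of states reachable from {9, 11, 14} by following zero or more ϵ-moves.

Start with {9, 11, 14}.
From 9 via ϵ: add 3.
From 11 via ϵ: add 6, 10, 13.
From 14 via ϵ: add 17.
From 6 via ϵ: add 8.
From 8 via ϵ: add 5.
No new states can be added; the closed set is {3, 5, 6, 8, 9, 10, 11, 13, 14, 17}.

{3, 5, 6, 8, 9, 10, 11, 13, 14, 17}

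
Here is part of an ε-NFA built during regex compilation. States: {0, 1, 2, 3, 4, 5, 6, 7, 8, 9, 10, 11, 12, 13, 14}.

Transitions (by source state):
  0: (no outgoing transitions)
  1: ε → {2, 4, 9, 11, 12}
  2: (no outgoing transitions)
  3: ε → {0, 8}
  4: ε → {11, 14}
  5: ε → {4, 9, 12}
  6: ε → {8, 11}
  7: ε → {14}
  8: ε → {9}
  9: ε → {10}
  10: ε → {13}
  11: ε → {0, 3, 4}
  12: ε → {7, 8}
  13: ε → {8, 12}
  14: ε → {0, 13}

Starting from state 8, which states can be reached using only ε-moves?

{0, 7, 8, 9, 10, 12, 13, 14}

Start with {8}.
From 8 via ε: add 9.
From 9 via ε: add 10.
From 10 via ε: add 13.
From 13 via ε: add 12.
From 12 via ε: add 7.
From 7 via ε: add 14.
From 14 via ε: add 0.
No new states can be added; the closed set is {0, 7, 8, 9, 10, 12, 13, 14}.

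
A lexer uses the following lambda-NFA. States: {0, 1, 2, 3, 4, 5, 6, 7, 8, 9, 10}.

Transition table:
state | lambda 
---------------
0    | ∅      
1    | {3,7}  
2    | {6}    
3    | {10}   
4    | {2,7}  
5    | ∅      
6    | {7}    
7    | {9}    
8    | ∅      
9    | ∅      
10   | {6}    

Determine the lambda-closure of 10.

{6, 7, 9, 10}

Start with {10}.
From 10 via lambda: add 6.
From 6 via lambda: add 7.
From 7 via lambda: add 9.
No new states can be added; the closed set is {6, 7, 9, 10}.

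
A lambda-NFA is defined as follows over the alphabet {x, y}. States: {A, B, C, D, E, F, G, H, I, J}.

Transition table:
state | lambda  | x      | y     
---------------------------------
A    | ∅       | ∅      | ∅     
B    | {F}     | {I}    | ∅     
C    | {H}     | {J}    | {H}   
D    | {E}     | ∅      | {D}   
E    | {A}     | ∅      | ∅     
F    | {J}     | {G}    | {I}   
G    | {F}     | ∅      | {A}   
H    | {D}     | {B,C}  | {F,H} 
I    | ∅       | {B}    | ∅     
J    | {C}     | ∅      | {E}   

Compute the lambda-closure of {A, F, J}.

{A, C, D, E, F, H, J}

Start with {A, F, J}.
From J via lambda: add C.
From C via lambda: add H.
From H via lambda: add D.
From D via lambda: add E.
No new states can be added; the closed set is {A, C, D, E, F, H, J}.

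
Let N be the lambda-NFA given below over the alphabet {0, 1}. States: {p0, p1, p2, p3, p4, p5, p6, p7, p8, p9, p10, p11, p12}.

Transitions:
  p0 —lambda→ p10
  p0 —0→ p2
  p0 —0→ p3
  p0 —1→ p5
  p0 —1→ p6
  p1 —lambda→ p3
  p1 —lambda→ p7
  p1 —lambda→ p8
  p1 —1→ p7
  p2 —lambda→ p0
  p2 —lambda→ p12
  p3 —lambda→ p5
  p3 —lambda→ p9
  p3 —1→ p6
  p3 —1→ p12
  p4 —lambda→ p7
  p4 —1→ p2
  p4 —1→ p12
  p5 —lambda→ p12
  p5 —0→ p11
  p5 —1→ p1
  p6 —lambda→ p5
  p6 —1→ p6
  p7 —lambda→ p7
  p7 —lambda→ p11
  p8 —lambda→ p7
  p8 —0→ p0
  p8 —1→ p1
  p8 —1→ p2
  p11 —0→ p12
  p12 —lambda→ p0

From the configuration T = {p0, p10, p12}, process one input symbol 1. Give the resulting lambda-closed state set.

p0 on 1 → {p5, p6}.
No 1-transition from p10, p12.
Union after reading 1: {p5, p6}.
Now take the lambda-closure:
From p5 via lambda: add p12.
From p12 via lambda: add p0.
From p0 via lambda: add p10.
No new states can be added; the closed set is {p0, p5, p6, p10, p12}.

{p0, p5, p6, p10, p12}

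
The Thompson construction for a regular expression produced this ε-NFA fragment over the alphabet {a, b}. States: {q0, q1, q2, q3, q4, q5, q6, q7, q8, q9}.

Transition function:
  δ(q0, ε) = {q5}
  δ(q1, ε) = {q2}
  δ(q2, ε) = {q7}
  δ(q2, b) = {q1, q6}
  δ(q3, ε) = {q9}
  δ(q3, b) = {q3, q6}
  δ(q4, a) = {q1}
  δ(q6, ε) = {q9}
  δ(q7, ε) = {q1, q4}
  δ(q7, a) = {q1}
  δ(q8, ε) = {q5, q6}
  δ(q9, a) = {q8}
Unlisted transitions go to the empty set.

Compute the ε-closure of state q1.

{q1, q2, q4, q7}

Start with {q1}.
From q1 via ε: add q2.
From q2 via ε: add q7.
From q7 via ε: add q4.
No new states can be added; the closed set is {q1, q2, q4, q7}.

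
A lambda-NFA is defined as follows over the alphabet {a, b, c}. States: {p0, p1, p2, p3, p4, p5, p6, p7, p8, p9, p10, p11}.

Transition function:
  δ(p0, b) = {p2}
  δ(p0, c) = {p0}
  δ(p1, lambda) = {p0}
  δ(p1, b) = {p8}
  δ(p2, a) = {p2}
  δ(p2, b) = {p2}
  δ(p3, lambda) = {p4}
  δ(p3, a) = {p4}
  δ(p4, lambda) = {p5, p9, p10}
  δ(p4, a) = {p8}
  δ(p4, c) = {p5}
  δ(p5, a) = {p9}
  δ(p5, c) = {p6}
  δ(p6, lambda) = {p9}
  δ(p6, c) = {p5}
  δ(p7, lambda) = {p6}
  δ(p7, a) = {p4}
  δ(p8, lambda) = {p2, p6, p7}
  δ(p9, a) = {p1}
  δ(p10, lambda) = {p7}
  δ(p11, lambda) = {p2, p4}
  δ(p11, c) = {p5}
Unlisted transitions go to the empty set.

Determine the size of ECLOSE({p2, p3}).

Start with {p2, p3}.
From p3 via lambda: add p4.
From p4 via lambda: add p5, p9, p10.
From p10 via lambda: add p7.
From p7 via lambda: add p6.
lambda-closure = {p2, p3, p4, p5, p6, p7, p9, p10}, which has 8 states.

8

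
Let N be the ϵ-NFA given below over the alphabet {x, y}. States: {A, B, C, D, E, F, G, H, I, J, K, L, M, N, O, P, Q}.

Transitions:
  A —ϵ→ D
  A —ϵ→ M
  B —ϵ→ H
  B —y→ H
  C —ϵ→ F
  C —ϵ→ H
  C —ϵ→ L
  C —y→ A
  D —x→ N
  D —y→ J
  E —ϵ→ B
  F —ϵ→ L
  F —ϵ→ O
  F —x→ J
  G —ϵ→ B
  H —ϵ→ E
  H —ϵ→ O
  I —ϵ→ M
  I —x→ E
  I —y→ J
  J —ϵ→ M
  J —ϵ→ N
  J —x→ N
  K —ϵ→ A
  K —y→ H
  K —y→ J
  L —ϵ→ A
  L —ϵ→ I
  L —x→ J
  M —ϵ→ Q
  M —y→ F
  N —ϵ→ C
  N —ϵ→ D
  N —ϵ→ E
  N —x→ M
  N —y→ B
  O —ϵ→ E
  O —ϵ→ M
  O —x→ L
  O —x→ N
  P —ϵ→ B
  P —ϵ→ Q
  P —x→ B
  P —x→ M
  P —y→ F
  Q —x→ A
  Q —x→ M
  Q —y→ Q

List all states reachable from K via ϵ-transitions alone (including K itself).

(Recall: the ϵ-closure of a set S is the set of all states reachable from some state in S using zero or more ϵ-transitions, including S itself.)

Start with {K}.
From K via ϵ: add A.
From A via ϵ: add D, M.
From M via ϵ: add Q.
No new states can be added; the closed set is {A, D, K, M, Q}.

{A, D, K, M, Q}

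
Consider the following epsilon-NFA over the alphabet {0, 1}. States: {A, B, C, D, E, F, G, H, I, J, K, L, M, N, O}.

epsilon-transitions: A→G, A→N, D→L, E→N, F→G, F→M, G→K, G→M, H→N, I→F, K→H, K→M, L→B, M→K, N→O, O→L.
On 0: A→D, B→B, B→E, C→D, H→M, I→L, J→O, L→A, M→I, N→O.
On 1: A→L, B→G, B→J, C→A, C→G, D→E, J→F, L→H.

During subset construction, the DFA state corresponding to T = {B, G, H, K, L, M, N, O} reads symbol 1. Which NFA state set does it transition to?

{B, G, H, J, K, L, M, N, O}

B on 1 → {G, J}.
L on 1 → {H}.
No 1-transition from G, H, K, M, N, O.
Union after reading 1: {G, H, J}.
Now take the epsilon-closure:
From G via epsilon: add K, M.
From H via epsilon: add N.
From N via epsilon: add O.
From O via epsilon: add L.
From L via epsilon: add B.
No new states can be added; the closed set is {B, G, H, J, K, L, M, N, O}.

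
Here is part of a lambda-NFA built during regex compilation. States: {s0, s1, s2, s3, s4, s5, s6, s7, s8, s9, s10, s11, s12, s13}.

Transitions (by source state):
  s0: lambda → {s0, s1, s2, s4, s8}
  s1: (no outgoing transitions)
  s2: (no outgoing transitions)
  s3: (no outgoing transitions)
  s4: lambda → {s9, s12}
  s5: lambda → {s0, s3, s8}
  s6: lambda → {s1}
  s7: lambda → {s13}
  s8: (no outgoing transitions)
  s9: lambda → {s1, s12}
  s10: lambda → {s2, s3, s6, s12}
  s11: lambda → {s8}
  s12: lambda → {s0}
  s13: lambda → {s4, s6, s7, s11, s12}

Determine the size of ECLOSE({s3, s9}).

Start with {s3, s9}.
From s9 via lambda: add s1, s12.
From s12 via lambda: add s0.
From s0 via lambda: add s2, s4, s8.
lambda-closure = {s0, s1, s2, s3, s4, s8, s9, s12}, which has 8 states.

8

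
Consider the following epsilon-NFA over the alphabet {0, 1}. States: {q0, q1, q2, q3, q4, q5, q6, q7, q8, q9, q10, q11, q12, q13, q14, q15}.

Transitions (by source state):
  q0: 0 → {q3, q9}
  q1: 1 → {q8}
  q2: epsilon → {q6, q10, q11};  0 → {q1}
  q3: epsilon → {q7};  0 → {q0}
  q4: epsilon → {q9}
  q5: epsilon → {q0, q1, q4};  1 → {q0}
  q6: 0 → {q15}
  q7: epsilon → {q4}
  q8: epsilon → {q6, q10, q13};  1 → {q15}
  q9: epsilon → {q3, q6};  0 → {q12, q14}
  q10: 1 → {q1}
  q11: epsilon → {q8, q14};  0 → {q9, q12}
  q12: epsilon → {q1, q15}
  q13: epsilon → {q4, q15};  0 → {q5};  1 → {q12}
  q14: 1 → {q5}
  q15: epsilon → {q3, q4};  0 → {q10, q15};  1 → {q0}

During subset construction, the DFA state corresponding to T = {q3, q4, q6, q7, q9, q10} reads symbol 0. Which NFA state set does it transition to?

q3 on 0 → {q0}.
q6 on 0 → {q15}.
q9 on 0 → {q12, q14}.
No 0-transition from q4, q7, q10.
Union after reading 0: {q0, q12, q14, q15}.
Now take the epsilon-closure:
From q12 via epsilon: add q1.
From q15 via epsilon: add q3, q4.
From q3 via epsilon: add q7.
From q4 via epsilon: add q9.
From q9 via epsilon: add q6.
No new states can be added; the closed set is {q0, q1, q3, q4, q6, q7, q9, q12, q14, q15}.

{q0, q1, q3, q4, q6, q7, q9, q12, q14, q15}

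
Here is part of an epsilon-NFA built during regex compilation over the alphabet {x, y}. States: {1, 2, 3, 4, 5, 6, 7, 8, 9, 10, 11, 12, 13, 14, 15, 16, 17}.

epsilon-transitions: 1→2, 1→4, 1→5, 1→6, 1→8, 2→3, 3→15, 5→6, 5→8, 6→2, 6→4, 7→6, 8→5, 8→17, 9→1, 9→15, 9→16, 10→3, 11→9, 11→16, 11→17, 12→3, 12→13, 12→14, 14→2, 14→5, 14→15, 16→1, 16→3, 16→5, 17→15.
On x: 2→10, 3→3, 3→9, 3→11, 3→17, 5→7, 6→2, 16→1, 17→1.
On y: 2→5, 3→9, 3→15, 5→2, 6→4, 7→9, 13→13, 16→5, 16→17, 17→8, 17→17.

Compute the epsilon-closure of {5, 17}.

{2, 3, 4, 5, 6, 8, 15, 17}

Start with {5, 17}.
From 5 via epsilon: add 6, 8.
From 17 via epsilon: add 15.
From 6 via epsilon: add 2, 4.
From 2 via epsilon: add 3.
No new states can be added; the closed set is {2, 3, 4, 5, 6, 8, 15, 17}.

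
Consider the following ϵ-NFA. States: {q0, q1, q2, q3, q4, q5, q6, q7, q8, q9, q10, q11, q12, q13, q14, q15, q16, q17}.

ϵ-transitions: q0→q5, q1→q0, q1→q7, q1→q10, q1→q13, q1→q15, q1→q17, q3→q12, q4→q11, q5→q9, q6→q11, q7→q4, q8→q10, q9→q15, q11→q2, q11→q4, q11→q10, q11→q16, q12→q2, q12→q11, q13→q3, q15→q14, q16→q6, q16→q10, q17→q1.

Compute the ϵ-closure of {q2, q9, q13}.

Start with {q2, q9, q13}.
From q9 via ϵ: add q15.
From q13 via ϵ: add q3.
From q3 via ϵ: add q12.
From q15 via ϵ: add q14.
From q12 via ϵ: add q11.
From q11 via ϵ: add q4, q10, q16.
From q16 via ϵ: add q6.
No new states can be added; the closed set is {q2, q3, q4, q6, q9, q10, q11, q12, q13, q14, q15, q16}.

{q2, q3, q4, q6, q9, q10, q11, q12, q13, q14, q15, q16}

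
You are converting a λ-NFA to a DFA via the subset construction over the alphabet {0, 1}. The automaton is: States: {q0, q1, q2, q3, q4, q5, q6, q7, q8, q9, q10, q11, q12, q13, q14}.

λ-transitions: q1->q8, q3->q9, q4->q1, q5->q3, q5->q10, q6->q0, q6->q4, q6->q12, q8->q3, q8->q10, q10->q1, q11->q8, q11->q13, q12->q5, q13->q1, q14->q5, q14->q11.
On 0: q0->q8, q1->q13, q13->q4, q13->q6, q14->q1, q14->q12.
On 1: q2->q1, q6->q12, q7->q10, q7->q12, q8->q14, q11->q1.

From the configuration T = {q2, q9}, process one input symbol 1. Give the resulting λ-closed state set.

{q1, q3, q8, q9, q10}

q2 on 1 → {q1}.
No 1-transition from q9.
Union after reading 1: {q1}.
Now take the λ-closure:
From q1 via λ: add q8.
From q8 via λ: add q3, q10.
From q3 via λ: add q9.
No new states can be added; the closed set is {q1, q3, q8, q9, q10}.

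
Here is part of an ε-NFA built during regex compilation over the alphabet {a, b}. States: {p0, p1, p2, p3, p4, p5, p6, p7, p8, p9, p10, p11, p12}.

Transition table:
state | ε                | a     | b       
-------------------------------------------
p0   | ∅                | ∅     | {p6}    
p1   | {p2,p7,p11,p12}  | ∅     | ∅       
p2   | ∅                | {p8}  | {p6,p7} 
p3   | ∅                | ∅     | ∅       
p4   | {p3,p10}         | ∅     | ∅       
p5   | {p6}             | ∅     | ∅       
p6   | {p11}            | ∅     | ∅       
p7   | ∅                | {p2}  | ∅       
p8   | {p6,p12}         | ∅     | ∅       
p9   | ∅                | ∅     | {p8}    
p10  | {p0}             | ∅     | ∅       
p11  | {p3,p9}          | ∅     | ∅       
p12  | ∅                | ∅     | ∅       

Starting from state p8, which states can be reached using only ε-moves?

{p3, p6, p8, p9, p11, p12}

Start with {p8}.
From p8 via ε: add p6, p12.
From p6 via ε: add p11.
From p11 via ε: add p3, p9.
No new states can be added; the closed set is {p3, p6, p8, p9, p11, p12}.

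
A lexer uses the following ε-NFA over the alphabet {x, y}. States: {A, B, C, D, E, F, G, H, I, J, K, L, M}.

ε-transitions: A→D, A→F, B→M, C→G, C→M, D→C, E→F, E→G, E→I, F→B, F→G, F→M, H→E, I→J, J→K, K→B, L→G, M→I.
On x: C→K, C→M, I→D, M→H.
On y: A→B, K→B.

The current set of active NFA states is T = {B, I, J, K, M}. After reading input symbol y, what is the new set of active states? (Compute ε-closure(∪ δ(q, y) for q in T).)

K on y → {B}.
No y-transition from B, I, J, M.
Union after reading y: {B}.
Now take the ε-closure:
From B via ε: add M.
From M via ε: add I.
From I via ε: add J.
From J via ε: add K.
No new states can be added; the closed set is {B, I, J, K, M}.

{B, I, J, K, M}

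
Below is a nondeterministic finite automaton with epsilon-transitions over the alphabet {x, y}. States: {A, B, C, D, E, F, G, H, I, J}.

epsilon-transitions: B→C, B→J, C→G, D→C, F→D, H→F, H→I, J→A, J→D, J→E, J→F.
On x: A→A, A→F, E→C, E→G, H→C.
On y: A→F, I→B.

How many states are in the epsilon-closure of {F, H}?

Start with {F, H}.
From F via epsilon: add D.
From H via epsilon: add I.
From D via epsilon: add C.
From C via epsilon: add G.
epsilon-closure = {C, D, F, G, H, I}, which has 6 states.

6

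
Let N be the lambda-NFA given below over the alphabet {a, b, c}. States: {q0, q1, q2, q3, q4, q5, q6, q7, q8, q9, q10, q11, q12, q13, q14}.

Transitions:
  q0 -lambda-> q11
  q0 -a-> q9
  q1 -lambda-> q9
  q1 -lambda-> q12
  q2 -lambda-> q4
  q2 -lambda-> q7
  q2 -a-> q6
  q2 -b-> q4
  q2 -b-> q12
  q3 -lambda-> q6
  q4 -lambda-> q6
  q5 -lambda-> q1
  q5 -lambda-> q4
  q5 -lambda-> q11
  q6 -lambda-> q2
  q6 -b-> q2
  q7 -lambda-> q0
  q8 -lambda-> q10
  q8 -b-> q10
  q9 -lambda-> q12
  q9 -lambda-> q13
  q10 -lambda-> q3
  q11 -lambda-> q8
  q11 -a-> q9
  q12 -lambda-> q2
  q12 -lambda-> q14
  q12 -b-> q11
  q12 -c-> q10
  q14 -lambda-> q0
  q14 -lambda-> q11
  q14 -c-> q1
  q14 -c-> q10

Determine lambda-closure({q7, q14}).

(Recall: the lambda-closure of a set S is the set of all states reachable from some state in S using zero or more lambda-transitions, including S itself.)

Start with {q7, q14}.
From q7 via lambda: add q0.
From q14 via lambda: add q11.
From q11 via lambda: add q8.
From q8 via lambda: add q10.
From q10 via lambda: add q3.
From q3 via lambda: add q6.
From q6 via lambda: add q2.
From q2 via lambda: add q4.
No new states can be added; the closed set is {q0, q2, q3, q4, q6, q7, q8, q10, q11, q14}.

{q0, q2, q3, q4, q6, q7, q8, q10, q11, q14}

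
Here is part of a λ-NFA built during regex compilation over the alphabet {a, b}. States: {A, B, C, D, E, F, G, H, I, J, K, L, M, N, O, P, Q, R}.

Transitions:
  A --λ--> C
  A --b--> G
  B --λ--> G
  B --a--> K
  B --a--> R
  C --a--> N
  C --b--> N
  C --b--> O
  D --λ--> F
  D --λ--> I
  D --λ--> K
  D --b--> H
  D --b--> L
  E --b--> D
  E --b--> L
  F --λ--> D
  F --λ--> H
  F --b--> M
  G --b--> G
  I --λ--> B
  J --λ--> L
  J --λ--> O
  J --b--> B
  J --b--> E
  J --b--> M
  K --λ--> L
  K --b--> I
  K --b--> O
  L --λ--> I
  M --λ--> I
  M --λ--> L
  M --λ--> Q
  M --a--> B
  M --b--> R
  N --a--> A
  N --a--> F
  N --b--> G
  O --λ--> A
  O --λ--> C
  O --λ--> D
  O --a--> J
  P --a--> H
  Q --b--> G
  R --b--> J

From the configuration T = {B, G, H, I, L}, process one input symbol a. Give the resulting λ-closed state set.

B on a → {K, R}.
No a-transition from G, H, I, L.
Union after reading a: {K, R}.
Now take the λ-closure:
From K via λ: add L.
From L via λ: add I.
From I via λ: add B.
From B via λ: add G.
No new states can be added; the closed set is {B, G, I, K, L, R}.

{B, G, I, K, L, R}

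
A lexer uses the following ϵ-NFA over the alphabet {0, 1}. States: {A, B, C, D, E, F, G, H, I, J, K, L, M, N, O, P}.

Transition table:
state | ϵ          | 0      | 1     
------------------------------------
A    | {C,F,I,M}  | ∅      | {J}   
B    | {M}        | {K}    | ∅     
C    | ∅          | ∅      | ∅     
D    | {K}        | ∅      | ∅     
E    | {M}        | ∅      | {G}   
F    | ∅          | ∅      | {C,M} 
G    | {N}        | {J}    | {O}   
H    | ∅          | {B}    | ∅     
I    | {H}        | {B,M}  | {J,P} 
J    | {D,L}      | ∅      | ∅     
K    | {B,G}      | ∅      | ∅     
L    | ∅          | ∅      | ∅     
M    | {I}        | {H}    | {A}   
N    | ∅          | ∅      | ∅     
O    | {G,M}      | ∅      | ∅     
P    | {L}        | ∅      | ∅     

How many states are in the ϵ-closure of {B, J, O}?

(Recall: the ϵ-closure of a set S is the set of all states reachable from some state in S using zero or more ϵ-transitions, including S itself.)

Start with {B, J, O}.
From B via ϵ: add M.
From J via ϵ: add D, L.
From O via ϵ: add G.
From D via ϵ: add K.
From G via ϵ: add N.
From M via ϵ: add I.
From I via ϵ: add H.
ϵ-closure = {B, D, G, H, I, J, K, L, M, N, O}, which has 11 states.

11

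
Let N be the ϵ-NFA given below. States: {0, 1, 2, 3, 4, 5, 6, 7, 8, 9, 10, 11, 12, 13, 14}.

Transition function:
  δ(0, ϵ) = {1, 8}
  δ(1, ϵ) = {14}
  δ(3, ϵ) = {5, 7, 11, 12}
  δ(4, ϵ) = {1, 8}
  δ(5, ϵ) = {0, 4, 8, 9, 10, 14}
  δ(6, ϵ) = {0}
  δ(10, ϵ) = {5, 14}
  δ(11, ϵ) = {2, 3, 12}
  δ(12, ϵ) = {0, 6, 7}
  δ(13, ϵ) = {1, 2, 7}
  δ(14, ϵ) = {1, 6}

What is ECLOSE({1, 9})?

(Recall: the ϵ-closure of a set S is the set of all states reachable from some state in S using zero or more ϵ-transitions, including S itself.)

Start with {1, 9}.
From 1 via ϵ: add 14.
From 14 via ϵ: add 6.
From 6 via ϵ: add 0.
From 0 via ϵ: add 8.
No new states can be added; the closed set is {0, 1, 6, 8, 9, 14}.

{0, 1, 6, 8, 9, 14}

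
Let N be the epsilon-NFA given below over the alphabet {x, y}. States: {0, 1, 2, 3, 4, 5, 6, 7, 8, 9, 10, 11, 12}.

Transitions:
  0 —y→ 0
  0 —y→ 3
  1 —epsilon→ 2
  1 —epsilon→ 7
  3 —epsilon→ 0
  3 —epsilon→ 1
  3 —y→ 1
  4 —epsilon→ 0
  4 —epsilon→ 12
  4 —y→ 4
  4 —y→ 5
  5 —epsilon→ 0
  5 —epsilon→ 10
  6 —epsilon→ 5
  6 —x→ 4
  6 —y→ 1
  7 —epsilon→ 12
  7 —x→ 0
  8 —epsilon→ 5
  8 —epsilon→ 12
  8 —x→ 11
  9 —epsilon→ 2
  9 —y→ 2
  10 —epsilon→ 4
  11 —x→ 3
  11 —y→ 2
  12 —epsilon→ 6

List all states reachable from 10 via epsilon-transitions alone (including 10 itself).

{0, 4, 5, 6, 10, 12}

Start with {10}.
From 10 via epsilon: add 4.
From 4 via epsilon: add 0, 12.
From 12 via epsilon: add 6.
From 6 via epsilon: add 5.
No new states can be added; the closed set is {0, 4, 5, 6, 10, 12}.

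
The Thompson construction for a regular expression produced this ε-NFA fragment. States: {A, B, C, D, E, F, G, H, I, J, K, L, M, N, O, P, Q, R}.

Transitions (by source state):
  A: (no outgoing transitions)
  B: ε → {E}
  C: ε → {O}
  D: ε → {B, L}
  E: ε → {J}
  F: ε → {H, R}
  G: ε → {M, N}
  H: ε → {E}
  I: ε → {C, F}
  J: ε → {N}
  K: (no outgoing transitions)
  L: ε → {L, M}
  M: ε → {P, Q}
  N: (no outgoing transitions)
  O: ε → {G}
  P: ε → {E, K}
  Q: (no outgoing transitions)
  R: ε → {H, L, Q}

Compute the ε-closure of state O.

{E, G, J, K, M, N, O, P, Q}

Start with {O}.
From O via ε: add G.
From G via ε: add M, N.
From M via ε: add P, Q.
From P via ε: add E, K.
From E via ε: add J.
No new states can be added; the closed set is {E, G, J, K, M, N, O, P, Q}.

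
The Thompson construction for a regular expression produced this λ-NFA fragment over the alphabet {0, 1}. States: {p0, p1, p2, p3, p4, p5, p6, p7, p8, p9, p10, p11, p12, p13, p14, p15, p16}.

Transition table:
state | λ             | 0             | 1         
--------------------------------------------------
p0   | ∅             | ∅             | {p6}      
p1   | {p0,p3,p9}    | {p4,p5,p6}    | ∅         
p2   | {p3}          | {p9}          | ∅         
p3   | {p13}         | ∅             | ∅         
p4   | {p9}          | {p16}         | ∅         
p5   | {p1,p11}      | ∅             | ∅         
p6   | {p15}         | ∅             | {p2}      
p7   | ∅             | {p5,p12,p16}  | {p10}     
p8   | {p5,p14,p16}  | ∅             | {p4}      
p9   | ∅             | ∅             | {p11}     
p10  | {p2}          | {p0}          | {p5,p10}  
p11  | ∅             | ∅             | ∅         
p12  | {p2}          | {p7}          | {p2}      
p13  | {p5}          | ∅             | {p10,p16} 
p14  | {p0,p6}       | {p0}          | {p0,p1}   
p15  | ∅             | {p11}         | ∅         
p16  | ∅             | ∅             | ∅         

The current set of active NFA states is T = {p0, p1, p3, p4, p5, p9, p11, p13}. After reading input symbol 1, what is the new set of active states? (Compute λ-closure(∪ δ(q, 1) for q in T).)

{p0, p1, p2, p3, p5, p6, p9, p10, p11, p13, p15, p16}

p0 on 1 → {p6}.
p9 on 1 → {p11}.
p13 on 1 → {p10, p16}.
No 1-transition from p1, p3, p4, p5, p11.
Union after reading 1: {p6, p10, p11, p16}.
Now take the λ-closure:
From p6 via λ: add p15.
From p10 via λ: add p2.
From p2 via λ: add p3.
From p3 via λ: add p13.
From p13 via λ: add p5.
From p5 via λ: add p1.
From p1 via λ: add p0, p9.
No new states can be added; the closed set is {p0, p1, p2, p3, p5, p6, p9, p10, p11, p13, p15, p16}.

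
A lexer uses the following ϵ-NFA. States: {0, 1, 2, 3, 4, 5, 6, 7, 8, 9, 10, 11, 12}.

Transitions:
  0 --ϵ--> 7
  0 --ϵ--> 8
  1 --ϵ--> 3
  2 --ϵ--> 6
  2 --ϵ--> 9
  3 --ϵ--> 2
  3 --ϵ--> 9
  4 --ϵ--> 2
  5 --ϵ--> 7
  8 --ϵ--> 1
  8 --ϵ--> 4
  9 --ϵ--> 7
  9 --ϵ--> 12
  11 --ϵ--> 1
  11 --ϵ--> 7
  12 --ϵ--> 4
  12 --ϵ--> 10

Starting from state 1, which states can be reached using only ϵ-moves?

{1, 2, 3, 4, 6, 7, 9, 10, 12}

Start with {1}.
From 1 via ϵ: add 3.
From 3 via ϵ: add 2, 9.
From 2 via ϵ: add 6.
From 9 via ϵ: add 7, 12.
From 12 via ϵ: add 4, 10.
No new states can be added; the closed set is {1, 2, 3, 4, 6, 7, 9, 10, 12}.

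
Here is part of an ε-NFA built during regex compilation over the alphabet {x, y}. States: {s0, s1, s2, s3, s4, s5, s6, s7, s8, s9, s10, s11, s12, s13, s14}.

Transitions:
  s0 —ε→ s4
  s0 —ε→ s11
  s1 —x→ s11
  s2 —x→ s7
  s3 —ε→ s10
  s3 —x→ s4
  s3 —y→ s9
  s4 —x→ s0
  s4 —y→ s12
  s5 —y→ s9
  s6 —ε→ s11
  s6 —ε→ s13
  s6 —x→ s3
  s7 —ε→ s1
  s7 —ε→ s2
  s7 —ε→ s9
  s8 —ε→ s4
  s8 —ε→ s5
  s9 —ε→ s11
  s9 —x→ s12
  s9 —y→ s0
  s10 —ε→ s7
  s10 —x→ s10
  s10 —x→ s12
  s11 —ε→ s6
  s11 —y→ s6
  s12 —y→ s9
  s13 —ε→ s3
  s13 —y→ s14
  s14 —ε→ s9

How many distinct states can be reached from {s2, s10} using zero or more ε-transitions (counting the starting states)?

Start with {s2, s10}.
From s10 via ε: add s7.
From s7 via ε: add s1, s9.
From s9 via ε: add s11.
From s11 via ε: add s6.
From s6 via ε: add s13.
From s13 via ε: add s3.
ε-closure = {s1, s2, s3, s6, s7, s9, s10, s11, s13}, which has 9 states.

9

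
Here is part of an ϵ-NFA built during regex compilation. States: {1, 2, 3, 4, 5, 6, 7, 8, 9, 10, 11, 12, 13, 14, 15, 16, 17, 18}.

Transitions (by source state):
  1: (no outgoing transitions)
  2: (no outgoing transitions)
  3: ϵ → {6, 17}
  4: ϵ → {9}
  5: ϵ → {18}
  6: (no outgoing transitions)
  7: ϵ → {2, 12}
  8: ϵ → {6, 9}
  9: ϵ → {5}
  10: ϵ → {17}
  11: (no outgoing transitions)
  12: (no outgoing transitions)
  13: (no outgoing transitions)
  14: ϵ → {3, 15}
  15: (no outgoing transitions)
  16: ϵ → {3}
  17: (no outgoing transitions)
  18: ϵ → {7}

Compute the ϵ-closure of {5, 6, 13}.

{2, 5, 6, 7, 12, 13, 18}

Start with {5, 6, 13}.
From 5 via ϵ: add 18.
From 18 via ϵ: add 7.
From 7 via ϵ: add 2, 12.
No new states can be added; the closed set is {2, 5, 6, 7, 12, 13, 18}.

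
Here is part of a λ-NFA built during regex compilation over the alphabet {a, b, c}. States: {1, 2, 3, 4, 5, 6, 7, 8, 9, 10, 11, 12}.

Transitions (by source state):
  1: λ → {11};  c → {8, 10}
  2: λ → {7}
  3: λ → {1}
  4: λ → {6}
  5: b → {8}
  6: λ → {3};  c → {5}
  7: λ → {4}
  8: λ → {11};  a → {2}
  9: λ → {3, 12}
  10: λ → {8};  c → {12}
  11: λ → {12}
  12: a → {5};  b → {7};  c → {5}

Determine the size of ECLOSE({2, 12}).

8

Start with {2, 12}.
From 2 via λ: add 7.
From 7 via λ: add 4.
From 4 via λ: add 6.
From 6 via λ: add 3.
From 3 via λ: add 1.
From 1 via λ: add 11.
λ-closure = {1, 2, 3, 4, 6, 7, 11, 12}, which has 8 states.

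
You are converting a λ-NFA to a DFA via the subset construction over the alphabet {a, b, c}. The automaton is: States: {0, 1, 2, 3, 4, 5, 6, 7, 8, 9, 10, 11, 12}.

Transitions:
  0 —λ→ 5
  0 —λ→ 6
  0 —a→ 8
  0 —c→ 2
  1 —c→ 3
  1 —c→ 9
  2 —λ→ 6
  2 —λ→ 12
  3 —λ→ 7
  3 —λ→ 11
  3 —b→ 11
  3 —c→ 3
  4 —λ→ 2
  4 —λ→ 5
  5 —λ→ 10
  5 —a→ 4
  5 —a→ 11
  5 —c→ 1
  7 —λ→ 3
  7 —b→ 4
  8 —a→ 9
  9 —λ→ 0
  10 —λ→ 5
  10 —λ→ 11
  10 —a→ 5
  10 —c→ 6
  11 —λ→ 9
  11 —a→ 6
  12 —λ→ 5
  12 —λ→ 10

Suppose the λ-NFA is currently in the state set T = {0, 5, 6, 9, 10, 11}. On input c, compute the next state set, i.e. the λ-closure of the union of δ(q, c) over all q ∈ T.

0 on c → {2}.
5 on c → {1}.
10 on c → {6}.
No c-transition from 6, 9, 11.
Union after reading c: {1, 2, 6}.
Now take the λ-closure:
From 2 via λ: add 12.
From 12 via λ: add 5, 10.
From 10 via λ: add 11.
From 11 via λ: add 9.
From 9 via λ: add 0.
No new states can be added; the closed set is {0, 1, 2, 5, 6, 9, 10, 11, 12}.

{0, 1, 2, 5, 6, 9, 10, 11, 12}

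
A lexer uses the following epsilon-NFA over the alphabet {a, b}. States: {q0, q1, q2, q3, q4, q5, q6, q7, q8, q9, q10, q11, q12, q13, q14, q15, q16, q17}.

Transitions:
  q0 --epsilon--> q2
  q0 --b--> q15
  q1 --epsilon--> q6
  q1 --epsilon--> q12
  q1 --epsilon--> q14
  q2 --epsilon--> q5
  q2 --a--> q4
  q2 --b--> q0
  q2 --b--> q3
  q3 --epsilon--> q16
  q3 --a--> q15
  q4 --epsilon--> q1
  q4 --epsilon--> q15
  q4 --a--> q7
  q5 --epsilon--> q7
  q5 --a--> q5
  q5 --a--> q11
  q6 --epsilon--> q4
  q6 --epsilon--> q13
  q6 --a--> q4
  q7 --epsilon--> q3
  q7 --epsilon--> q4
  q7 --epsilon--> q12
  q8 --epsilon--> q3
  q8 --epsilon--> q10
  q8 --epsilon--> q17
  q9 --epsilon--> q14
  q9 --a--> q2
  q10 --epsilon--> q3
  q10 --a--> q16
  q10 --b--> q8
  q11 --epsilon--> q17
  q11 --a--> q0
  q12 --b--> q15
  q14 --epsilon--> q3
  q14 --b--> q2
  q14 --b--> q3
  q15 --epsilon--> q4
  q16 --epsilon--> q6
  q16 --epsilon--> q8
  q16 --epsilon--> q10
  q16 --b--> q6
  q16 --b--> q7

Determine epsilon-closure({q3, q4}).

Start with {q3, q4}.
From q3 via epsilon: add q16.
From q4 via epsilon: add q1, q15.
From q1 via epsilon: add q6, q12, q14.
From q16 via epsilon: add q8, q10.
From q6 via epsilon: add q13.
From q8 via epsilon: add q17.
No new states can be added; the closed set is {q1, q3, q4, q6, q8, q10, q12, q13, q14, q15, q16, q17}.

{q1, q3, q4, q6, q8, q10, q12, q13, q14, q15, q16, q17}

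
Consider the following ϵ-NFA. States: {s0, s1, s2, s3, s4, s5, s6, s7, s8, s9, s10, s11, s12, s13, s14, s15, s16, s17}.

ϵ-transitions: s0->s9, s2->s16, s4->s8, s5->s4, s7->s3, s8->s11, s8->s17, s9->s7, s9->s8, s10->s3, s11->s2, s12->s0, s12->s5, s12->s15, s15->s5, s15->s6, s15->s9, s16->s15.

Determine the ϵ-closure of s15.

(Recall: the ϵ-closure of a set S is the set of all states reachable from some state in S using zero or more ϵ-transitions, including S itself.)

Start with {s15}.
From s15 via ϵ: add s5, s6, s9.
From s5 via ϵ: add s4.
From s9 via ϵ: add s7, s8.
From s7 via ϵ: add s3.
From s8 via ϵ: add s11, s17.
From s11 via ϵ: add s2.
From s2 via ϵ: add s16.
No new states can be added; the closed set is {s2, s3, s4, s5, s6, s7, s8, s9, s11, s15, s16, s17}.

{s2, s3, s4, s5, s6, s7, s8, s9, s11, s15, s16, s17}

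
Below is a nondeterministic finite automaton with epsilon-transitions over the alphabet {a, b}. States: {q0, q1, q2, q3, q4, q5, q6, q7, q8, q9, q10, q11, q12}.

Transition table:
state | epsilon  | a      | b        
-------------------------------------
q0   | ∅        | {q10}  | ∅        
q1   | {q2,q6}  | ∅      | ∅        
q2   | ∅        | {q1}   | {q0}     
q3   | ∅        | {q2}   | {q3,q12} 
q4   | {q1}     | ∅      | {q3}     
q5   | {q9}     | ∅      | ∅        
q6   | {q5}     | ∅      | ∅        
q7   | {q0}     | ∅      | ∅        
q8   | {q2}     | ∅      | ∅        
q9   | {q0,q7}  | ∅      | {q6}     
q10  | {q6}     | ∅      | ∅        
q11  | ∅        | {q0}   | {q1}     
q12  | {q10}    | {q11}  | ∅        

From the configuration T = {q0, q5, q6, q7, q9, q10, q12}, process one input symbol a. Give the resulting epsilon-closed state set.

{q0, q5, q6, q7, q9, q10, q11}

q0 on a → {q10}.
q12 on a → {q11}.
No a-transition from q5, q6, q7, q9, q10.
Union after reading a: {q10, q11}.
Now take the epsilon-closure:
From q10 via epsilon: add q6.
From q6 via epsilon: add q5.
From q5 via epsilon: add q9.
From q9 via epsilon: add q0, q7.
No new states can be added; the closed set is {q0, q5, q6, q7, q9, q10, q11}.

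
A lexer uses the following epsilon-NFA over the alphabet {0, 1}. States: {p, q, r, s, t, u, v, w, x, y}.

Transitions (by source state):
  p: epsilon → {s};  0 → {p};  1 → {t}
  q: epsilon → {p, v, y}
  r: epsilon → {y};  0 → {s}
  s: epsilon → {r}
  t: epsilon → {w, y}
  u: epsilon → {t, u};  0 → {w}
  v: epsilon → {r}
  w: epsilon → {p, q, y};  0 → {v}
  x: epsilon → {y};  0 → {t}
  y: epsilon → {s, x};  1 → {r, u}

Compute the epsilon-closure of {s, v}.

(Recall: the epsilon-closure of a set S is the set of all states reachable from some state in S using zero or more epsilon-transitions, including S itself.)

Start with {s, v}.
From s via epsilon: add r.
From r via epsilon: add y.
From y via epsilon: add x.
No new states can be added; the closed set is {r, s, v, x, y}.

{r, s, v, x, y}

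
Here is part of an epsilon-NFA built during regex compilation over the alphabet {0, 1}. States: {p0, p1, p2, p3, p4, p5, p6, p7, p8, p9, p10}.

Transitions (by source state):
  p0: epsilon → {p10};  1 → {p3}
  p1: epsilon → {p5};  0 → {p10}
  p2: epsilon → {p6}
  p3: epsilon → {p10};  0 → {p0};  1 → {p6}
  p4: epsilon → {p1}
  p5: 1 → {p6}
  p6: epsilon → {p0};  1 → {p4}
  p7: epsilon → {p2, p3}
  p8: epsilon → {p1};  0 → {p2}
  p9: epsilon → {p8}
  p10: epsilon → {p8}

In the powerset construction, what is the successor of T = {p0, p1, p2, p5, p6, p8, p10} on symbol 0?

{p0, p1, p2, p5, p6, p8, p10}

p1 on 0 → {p10}.
p8 on 0 → {p2}.
No 0-transition from p0, p2, p5, p6, p10.
Union after reading 0: {p2, p10}.
Now take the epsilon-closure:
From p2 via epsilon: add p6.
From p10 via epsilon: add p8.
From p6 via epsilon: add p0.
From p8 via epsilon: add p1.
From p1 via epsilon: add p5.
No new states can be added; the closed set is {p0, p1, p2, p5, p6, p8, p10}.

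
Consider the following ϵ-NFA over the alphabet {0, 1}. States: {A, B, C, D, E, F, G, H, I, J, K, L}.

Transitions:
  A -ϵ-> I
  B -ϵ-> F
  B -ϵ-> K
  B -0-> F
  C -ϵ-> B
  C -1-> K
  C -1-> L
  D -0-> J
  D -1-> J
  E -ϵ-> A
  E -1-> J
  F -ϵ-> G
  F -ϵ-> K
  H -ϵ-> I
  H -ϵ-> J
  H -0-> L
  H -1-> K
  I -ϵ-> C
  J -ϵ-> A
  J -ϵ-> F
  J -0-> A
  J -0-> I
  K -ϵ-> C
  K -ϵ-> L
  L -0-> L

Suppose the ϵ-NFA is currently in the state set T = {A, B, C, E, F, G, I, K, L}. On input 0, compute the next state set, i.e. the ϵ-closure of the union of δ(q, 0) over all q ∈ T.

B on 0 → {F}.
L on 0 → {L}.
No 0-transition from A, C, E, F, G, I, K.
Union after reading 0: {F, L}.
Now take the ϵ-closure:
From F via ϵ: add G, K.
From K via ϵ: add C.
From C via ϵ: add B.
No new states can be added; the closed set is {B, C, F, G, K, L}.

{B, C, F, G, K, L}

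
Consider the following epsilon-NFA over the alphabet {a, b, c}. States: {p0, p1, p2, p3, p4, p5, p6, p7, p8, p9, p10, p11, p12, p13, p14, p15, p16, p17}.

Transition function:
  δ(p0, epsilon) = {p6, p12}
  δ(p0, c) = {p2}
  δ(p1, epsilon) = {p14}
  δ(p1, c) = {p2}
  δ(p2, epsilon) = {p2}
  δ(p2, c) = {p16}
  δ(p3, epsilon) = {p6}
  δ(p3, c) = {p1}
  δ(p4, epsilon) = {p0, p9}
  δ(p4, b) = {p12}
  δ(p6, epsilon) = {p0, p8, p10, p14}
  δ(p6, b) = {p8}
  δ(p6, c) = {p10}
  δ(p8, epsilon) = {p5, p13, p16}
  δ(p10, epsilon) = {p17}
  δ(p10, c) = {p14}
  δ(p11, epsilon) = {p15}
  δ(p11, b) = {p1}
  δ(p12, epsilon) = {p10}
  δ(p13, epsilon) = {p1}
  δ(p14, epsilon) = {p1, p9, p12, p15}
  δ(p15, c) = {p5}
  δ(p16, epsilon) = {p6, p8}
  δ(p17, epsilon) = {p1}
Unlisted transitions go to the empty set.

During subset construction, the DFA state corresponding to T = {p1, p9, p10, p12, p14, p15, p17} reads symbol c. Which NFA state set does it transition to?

p1 on c → {p2}.
p10 on c → {p14}.
p15 on c → {p5}.
No c-transition from p9, p12, p14, p17.
Union after reading c: {p2, p5, p14}.
Now take the epsilon-closure:
From p14 via epsilon: add p1, p9, p12, p15.
From p12 via epsilon: add p10.
From p10 via epsilon: add p17.
No new states can be added; the closed set is {p1, p2, p5, p9, p10, p12, p14, p15, p17}.

{p1, p2, p5, p9, p10, p12, p14, p15, p17}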